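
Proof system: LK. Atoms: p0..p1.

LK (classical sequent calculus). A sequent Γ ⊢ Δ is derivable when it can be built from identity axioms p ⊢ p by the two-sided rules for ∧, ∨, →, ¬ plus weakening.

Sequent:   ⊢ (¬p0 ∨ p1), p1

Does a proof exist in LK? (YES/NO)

Truth-table refutation:
  v=00: Γ:[] Δ:[(¬p0 ∨ p1)=T, p1=F] refutes=False
  v=01: Γ:[] Δ:[(¬p0 ∨ p1)=T, p1=T] refutes=False
  v=10: Γ:[] Δ:[(¬p0 ∨ p1)=F, p1=F] refutes=True  ← countermodel

Result: NO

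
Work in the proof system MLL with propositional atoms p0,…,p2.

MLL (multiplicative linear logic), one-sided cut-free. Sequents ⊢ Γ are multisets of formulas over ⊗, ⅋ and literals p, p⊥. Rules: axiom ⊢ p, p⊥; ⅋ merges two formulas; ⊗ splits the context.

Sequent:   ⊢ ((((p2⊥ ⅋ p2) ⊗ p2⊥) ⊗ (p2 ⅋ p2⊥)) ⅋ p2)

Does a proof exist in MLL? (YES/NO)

Derivation (root first):
[⅋]  ⊢ ((((p2⊥ ⅋ p2) ⊗ p2⊥) ⊗ (p2 ⅋ p2⊥)) ⅋ p2)
  [⊗]  ⊢ p2, (((p2⊥ ⅋ p2) ⊗ p2⊥) ⊗ (p2 ⅋ p2⊥))
    [⊗]  ⊢ p2, ((p2⊥ ⅋ p2) ⊗ p2⊥)
      [⅋]  ⊢ (p2⊥ ⅋ p2)
        [Ax]  ⊢ p2, p2⊥
      [Ax]  ⊢ p2, p2⊥
    [⅋]  ⊢ (p2 ⅋ p2⊥)
      [Ax]  ⊢ p2, p2⊥

Result: YES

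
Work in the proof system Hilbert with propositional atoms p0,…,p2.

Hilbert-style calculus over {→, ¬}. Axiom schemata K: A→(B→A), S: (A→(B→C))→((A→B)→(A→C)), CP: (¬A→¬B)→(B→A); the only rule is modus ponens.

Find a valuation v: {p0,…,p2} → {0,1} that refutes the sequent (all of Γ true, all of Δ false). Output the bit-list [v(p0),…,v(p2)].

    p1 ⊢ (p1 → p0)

Search for a countermodel by truth-table:
  v=000: Γ:[p1=F] Δ:[(p1 → p0)=T] refutes=False
  v=001: Γ:[p1=F] Δ:[(p1 → p0)=T] refutes=False
  v=010: Γ:[p1=T] Δ:[(p1 → p0)=F] refutes=True  ← countermodel

Result: [0, 1, 0]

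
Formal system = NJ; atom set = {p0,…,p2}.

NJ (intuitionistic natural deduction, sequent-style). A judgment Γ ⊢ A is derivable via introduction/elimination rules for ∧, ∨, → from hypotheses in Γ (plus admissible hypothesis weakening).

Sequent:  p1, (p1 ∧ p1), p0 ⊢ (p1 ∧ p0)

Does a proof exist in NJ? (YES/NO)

Derivation trace:
[∧I] p1, (p1 ∧ p1), p0 ⊢ (p1 ∧ p0)
  [Ax] p1 ⊢ p1
  [Wk] p0, (p1 ∧ p1) ⊢ p0
    [Ax] p0 ⊢ p0

Result: YES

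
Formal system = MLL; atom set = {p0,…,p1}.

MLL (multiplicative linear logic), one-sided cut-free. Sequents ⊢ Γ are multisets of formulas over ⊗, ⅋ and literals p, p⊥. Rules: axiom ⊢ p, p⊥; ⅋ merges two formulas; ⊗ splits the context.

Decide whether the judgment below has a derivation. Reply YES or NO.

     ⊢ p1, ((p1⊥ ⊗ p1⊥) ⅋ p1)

Proof tree:
[⅋]  ⊢ p1, ((p1⊥ ⊗ p1⊥) ⅋ p1)
  [⊗]  ⊢ p1, p1, (p1⊥ ⊗ p1⊥)
    [Ax]  ⊢ p1, p1⊥
    [Ax]  ⊢ p1, p1⊥

Result: YES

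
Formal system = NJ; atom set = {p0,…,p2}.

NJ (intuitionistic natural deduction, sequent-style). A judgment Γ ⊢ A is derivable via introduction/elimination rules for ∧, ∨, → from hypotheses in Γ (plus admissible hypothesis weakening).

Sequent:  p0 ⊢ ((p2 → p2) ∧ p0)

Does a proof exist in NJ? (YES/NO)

Proof tree:
[∧I] p0 ⊢ ((p2 → p2) ∧ p0)
  [→I]  ⊢ (p2 → p2)
    [Ax] p2 ⊢ p2
  [Ax] p0 ⊢ p0

Result: YES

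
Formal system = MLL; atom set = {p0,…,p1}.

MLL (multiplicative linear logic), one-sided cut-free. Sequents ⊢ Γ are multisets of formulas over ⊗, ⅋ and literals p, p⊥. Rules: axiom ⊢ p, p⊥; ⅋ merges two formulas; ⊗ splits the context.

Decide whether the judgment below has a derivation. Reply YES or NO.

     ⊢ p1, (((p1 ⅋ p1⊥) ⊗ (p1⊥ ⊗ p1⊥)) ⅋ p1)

Derivation trace:
[⅋]  ⊢ p1, (((p1 ⅋ p1⊥) ⊗ (p1⊥ ⊗ p1⊥)) ⅋ p1)
  [⊗]  ⊢ p1, p1, ((p1 ⅋ p1⊥) ⊗ (p1⊥ ⊗ p1⊥))
    [⅋]  ⊢ (p1 ⅋ p1⊥)
      [Ax]  ⊢ p1, p1⊥
    [⊗]  ⊢ p1, p1, (p1⊥ ⊗ p1⊥)
      [Ax]  ⊢ p1, p1⊥
      [Ax]  ⊢ p1, p1⊥

Result: YES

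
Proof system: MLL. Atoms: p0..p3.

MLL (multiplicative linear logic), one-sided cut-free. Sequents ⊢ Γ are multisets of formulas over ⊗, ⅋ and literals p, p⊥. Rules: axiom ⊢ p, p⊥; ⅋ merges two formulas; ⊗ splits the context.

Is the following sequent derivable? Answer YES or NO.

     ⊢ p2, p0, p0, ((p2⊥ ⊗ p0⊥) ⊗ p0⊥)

Derivation (root first):
[⊗]  ⊢ p2, p0, p0, ((p2⊥ ⊗ p0⊥) ⊗ p0⊥)
  [⊗]  ⊢ p2, p0, (p2⊥ ⊗ p0⊥)
    [Ax]  ⊢ p2, p2⊥
    [Ax]  ⊢ p0, p0⊥
  [Ax]  ⊢ p0, p0⊥

Result: YES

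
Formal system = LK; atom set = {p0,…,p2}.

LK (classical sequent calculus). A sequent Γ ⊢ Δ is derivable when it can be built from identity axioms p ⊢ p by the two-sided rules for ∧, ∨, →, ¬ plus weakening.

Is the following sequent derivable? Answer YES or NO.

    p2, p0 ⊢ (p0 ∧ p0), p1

Derivation (root first):
[WR] p2, p0 ⊢ (p0 ∧ p0), p1
  [∧R] p2, p0 ⊢ (p0 ∧ p0)
    [WL] p0, p2 ⊢ p0
      [Ax] p0 ⊢ p0
    [Ax] p0 ⊢ p0

Result: YES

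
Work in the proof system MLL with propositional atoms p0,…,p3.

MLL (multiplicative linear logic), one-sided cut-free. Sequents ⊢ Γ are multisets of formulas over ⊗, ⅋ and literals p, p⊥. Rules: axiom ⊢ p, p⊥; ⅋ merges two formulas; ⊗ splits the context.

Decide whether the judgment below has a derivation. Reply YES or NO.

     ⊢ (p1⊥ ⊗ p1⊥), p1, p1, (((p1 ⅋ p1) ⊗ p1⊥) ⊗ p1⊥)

Derivation trace:
[⊗]  ⊢ (p1⊥ ⊗ p1⊥), p1, p1, (((p1 ⅋ p1) ⊗ p1⊥) ⊗ p1⊥)
  [⊗]  ⊢ (p1⊥ ⊗ p1⊥), p1, ((p1 ⅋ p1) ⊗ p1⊥)
    [⅋]  ⊢ (p1⊥ ⊗ p1⊥), (p1 ⅋ p1)
      [⊗]  ⊢ p1, p1, (p1⊥ ⊗ p1⊥)
        [Ax]  ⊢ p1, p1⊥
        [Ax]  ⊢ p1, p1⊥
    [Ax]  ⊢ p1, p1⊥
  [Ax]  ⊢ p1, p1⊥

Result: YES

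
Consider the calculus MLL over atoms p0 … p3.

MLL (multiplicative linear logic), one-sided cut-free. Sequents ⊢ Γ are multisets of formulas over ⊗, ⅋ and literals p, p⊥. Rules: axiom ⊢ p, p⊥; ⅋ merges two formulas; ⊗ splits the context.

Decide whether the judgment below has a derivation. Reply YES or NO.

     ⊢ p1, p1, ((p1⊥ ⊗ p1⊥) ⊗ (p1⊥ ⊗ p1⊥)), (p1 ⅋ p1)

Derivation (root first):
[⅋]  ⊢ p1, p1, ((p1⊥ ⊗ p1⊥) ⊗ (p1⊥ ⊗ p1⊥)), (p1 ⅋ p1)
  [⊗]  ⊢ p1, p1, p1, p1, ((p1⊥ ⊗ p1⊥) ⊗ (p1⊥ ⊗ p1⊥))
    [⊗]  ⊢ p1, p1, (p1⊥ ⊗ p1⊥)
      [Ax]  ⊢ p1, p1⊥
      [Ax]  ⊢ p1, p1⊥
    [⊗]  ⊢ p1, p1, (p1⊥ ⊗ p1⊥)
      [Ax]  ⊢ p1, p1⊥
      [Ax]  ⊢ p1, p1⊥

Result: YES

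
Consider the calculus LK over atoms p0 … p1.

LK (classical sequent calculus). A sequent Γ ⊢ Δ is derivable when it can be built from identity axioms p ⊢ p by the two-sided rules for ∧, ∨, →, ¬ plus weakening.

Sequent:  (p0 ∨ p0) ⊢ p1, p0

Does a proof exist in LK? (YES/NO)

Derivation (root first):
[∨L] (p0 ∨ p0) ⊢ p1, p0
  [WR] p0 ⊢ p0, p1
    [Ax] p0 ⊢ p0
  [Ax] p0 ⊢ p0

Result: YES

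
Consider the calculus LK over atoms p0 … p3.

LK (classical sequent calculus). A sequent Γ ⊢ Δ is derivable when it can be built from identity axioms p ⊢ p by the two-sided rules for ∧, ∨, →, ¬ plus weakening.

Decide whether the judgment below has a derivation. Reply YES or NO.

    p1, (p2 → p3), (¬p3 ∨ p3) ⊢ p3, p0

Truth-table refutation:
  v=0000: Γ:[p1=F, (p2 → p3)=T, (¬p3 ∨ p3)=T] Δ:[p3=F, p0=F] refutes=False
  v=0001: Γ:[p1=F, (p2 → p3)=T, (¬p3 ∨ p3)=T] Δ:[p3=T, p0=F] refutes=False
  v=0010: Γ:[p1=F, (p2 → p3)=F, (¬p3 ∨ p3)=T] Δ:[p3=F, p0=F] refutes=False
  v=0011: Γ:[p1=F, (p2 → p3)=T, (¬p3 ∨ p3)=T] Δ:[p3=T, p0=F] refutes=False
  v=0100: Γ:[p1=T, (p2 → p3)=T, (¬p3 ∨ p3)=T] Δ:[p3=F, p0=F] refutes=True  ← countermodel

Result: NO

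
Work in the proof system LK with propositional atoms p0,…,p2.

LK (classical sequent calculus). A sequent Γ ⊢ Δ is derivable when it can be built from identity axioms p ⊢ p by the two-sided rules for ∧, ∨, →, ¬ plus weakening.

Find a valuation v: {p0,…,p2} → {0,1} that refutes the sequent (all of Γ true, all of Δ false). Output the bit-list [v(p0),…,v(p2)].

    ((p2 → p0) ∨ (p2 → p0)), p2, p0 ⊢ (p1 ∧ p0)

Search for a countermodel by truth-table:
  v=000: Γ:[((p2 → p0) ∨ (p2 → p0))=T, p2=F, p0=F] Δ:[(p1 ∧ p0)=F] refutes=False
  v=001: Γ:[((p2 → p0) ∨ (p2 → p0))=F, p2=T, p0=F] Δ:[(p1 ∧ p0)=F] refutes=False
  v=010: Γ:[((p2 → p0) ∨ (p2 → p0))=T, p2=F, p0=F] Δ:[(p1 ∧ p0)=F] refutes=False
  v=011: Γ:[((p2 → p0) ∨ (p2 → p0))=F, p2=T, p0=F] Δ:[(p1 ∧ p0)=F] refutes=False
  v=100: Γ:[((p2 → p0) ∨ (p2 → p0))=T, p2=F, p0=T] Δ:[(p1 ∧ p0)=F] refutes=False
  v=101: Γ:[((p2 → p0) ∨ (p2 → p0))=T, p2=T, p0=T] Δ:[(p1 ∧ p0)=F] refutes=True  ← countermodel

Result: [1, 0, 1]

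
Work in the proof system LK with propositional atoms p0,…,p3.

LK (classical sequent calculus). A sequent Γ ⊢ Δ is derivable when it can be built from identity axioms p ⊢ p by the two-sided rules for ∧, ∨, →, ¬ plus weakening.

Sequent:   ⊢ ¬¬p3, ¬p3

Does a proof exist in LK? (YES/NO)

Proof tree:
[¬R]  ⊢ ¬¬p3, ¬p3
  [¬R] p3 ⊢ ¬¬p3
    [¬L] p3, ¬p3 ⊢ 
      [Ax] p3 ⊢ p3

Result: YES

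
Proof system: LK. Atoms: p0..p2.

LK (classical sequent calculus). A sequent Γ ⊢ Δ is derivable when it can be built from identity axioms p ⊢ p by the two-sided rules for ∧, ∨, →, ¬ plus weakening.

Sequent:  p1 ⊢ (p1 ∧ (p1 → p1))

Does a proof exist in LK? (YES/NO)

Proof tree:
[∧R] p1 ⊢ (p1 ∧ (p1 → p1))
  [Ax] p1 ⊢ p1
  [→R] p1 ⊢ (p1 → p1)
    [WL] p1, p1 ⊢ p1
      [Ax] p1 ⊢ p1

Result: YES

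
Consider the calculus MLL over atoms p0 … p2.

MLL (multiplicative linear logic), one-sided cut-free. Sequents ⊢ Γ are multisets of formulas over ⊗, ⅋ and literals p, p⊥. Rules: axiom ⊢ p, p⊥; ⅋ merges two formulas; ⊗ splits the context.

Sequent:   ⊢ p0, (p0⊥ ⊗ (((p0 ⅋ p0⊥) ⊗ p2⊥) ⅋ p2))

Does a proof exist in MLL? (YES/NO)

Proof tree:
[⊗]  ⊢ p0, (p0⊥ ⊗ (((p0 ⅋ p0⊥) ⊗ p2⊥) ⅋ p2))
  [Ax]  ⊢ p0, p0⊥
  [⅋]  ⊢ (((p0 ⅋ p0⊥) ⊗ p2⊥) ⅋ p2)
    [⊗]  ⊢ p2, ((p0 ⅋ p0⊥) ⊗ p2⊥)
      [⅋]  ⊢ (p0 ⅋ p0⊥)
        [Ax]  ⊢ p0, p0⊥
      [Ax]  ⊢ p2, p2⊥

Result: YES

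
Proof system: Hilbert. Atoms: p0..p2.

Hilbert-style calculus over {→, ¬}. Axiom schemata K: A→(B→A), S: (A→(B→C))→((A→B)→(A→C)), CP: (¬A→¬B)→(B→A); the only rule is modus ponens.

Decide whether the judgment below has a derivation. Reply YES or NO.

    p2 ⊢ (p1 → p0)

Truth-table refutation:
  v=000: Γ:[p2=F] Δ:[(p1 → p0)=T] refutes=False
  v=001: Γ:[p2=T] Δ:[(p1 → p0)=T] refutes=False
  v=010: Γ:[p2=F] Δ:[(p1 → p0)=F] refutes=False
  v=011: Γ:[p2=T] Δ:[(p1 → p0)=F] refutes=True  ← countermodel

Result: NO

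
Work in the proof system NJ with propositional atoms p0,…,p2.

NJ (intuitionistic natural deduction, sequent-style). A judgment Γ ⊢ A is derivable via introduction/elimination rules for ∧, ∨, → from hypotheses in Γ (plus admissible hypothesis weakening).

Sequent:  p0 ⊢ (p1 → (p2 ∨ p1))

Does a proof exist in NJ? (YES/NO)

Proof tree:
[→I] p0 ⊢ (p1 → (p2 ∨ p1))
  [∨I₂] p1, p0 ⊢ (p2 ∨ p1)
    [Wk] p1, p0 ⊢ p1
      [Ax] p1 ⊢ p1

Result: YES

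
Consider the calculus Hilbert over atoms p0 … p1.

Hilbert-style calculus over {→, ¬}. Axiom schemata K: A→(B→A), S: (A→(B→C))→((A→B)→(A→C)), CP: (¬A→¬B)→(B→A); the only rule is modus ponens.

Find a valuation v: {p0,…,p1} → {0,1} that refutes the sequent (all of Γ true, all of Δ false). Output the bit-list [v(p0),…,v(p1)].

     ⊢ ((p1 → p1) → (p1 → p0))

Truth-table refutation:
  v=00: Γ:[] Δ:[((p1 → p1) → (p1 → p0))=T] refutes=False
  v=01: Γ:[] Δ:[((p1 → p1) → (p1 → p0))=F] refutes=True  ← countermodel

Result: [0, 1]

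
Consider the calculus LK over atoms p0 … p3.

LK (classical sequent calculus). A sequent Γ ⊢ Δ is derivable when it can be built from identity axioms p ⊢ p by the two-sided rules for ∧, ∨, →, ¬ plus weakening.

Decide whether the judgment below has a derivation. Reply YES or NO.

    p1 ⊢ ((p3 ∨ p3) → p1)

Derivation (root first):
[→R] p1 ⊢ ((p3 ∨ p3) → p1)
  [∨L] p1, (p3 ∨ p3) ⊢ p1
    [WL] p1, p3 ⊢ p1
      [Ax] p1 ⊢ p1
    [WL] p1, p3 ⊢ p1
      [Ax] p1 ⊢ p1

Result: YES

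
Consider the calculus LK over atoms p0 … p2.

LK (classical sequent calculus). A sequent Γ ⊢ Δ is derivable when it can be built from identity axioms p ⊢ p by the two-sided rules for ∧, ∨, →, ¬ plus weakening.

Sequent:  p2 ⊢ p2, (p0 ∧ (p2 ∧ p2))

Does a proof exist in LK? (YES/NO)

Derivation (root first):
[∧R] p2 ⊢ p2, (p0 ∧ (p2 ∧ p2))
  [WR] p2 ⊢ p2, p0
    [Ax] p2 ⊢ p2
  [∧R] p2 ⊢ (p2 ∧ p2)
    [Ax] p2 ⊢ p2
    [Ax] p2 ⊢ p2

Result: YES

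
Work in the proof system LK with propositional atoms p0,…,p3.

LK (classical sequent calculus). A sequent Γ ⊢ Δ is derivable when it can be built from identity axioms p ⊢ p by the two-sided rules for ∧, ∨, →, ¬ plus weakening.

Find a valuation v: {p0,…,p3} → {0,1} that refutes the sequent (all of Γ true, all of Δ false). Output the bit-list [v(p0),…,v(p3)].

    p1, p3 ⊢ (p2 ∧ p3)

Search for a countermodel by truth-table:
  v=0000: Γ:[p1=F, p3=F] Δ:[(p2 ∧ p3)=F] refutes=False
  v=0001: Γ:[p1=F, p3=T] Δ:[(p2 ∧ p3)=F] refutes=False
  v=0010: Γ:[p1=F, p3=F] Δ:[(p2 ∧ p3)=F] refutes=False
  v=0011: Γ:[p1=F, p3=T] Δ:[(p2 ∧ p3)=T] refutes=False
  v=0100: Γ:[p1=T, p3=F] Δ:[(p2 ∧ p3)=F] refutes=False
  v=0101: Γ:[p1=T, p3=T] Δ:[(p2 ∧ p3)=F] refutes=True  ← countermodel

Result: [0, 1, 0, 1]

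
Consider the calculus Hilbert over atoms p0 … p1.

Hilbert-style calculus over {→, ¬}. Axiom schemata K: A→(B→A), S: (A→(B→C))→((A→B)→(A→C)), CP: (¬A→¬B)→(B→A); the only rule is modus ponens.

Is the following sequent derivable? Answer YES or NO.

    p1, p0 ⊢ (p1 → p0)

Derivation trace:
[MP] p1, p0 ⊢ (p1 → p0)
  [K]  ⊢ (p0 → (p1 → p0))
  [MP] p1, p0 ⊢ p0
    [MP] p0 ⊢ (p1 → p0)
      [K]  ⊢ (p0 → (p1 → p0))
      [Hyp] p0 ⊢ p0
    [Hyp] p1 ⊢ p1

Result: YES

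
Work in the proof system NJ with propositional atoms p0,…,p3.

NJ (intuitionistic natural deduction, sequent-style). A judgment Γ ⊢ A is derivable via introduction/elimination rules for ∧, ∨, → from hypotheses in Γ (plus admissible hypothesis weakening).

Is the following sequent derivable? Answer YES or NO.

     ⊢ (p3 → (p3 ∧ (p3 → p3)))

Proof tree:
[→I]  ⊢ (p3 → (p3 ∧ (p3 → p3)))
  [∧I] p3 ⊢ (p3 ∧ (p3 → p3))
    [Ax] p3 ⊢ p3
    [→I]  ⊢ (p3 → p3)
      [Ax] p3 ⊢ p3

Result: YES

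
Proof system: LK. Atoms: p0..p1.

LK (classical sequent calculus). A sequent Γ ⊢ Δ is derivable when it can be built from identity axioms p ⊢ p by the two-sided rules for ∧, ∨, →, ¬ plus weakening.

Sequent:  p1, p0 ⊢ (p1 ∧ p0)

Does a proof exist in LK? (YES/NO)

Proof tree:
[∧R] p1, p0 ⊢ (p1 ∧ p0)
  [WL] p1, p1 ⊢ p1
    [Ax] p1 ⊢ p1
  [Ax] p0 ⊢ p0

Result: YES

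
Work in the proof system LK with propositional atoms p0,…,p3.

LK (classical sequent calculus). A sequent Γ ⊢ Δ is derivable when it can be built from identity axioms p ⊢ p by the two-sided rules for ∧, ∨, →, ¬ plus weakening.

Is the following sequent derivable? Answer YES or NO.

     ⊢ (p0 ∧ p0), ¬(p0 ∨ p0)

Derivation trace:
[¬R]  ⊢ (p0 ∧ p0), ¬(p0 ∨ p0)
  [∧R] (p0 ∨ p0) ⊢ (p0 ∧ p0)
    [∨L] (p0 ∨ p0) ⊢ p0
      [Ax] p0 ⊢ p0
      [Ax] p0 ⊢ p0
    [∨L] (p0 ∨ p0) ⊢ p0
      [Ax] p0 ⊢ p0
      [Ax] p0 ⊢ p0

Result: YES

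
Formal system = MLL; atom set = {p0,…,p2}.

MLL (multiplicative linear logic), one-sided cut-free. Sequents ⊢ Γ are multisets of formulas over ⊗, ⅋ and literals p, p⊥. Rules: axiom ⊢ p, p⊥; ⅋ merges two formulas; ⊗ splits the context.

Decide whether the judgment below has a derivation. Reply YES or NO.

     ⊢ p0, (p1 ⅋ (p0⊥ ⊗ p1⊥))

Derivation (root first):
[⅋]  ⊢ p0, (p1 ⅋ (p0⊥ ⊗ p1⊥))
  [⊗]  ⊢ p0, p1, (p0⊥ ⊗ p1⊥)
    [Ax]  ⊢ p0, p0⊥
    [Ax]  ⊢ p1, p1⊥

Result: YES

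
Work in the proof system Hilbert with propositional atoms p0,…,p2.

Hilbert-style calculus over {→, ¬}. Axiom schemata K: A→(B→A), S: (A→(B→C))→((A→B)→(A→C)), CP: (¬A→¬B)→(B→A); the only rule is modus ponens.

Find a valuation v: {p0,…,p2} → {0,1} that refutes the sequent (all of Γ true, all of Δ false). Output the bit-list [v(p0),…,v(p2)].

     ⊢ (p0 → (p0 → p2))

Enumerate valuations to refute Γ ⊢ Δ:
  v=000: Γ:[] Δ:[(p0 → (p0 → p2))=T] refutes=False
  v=001: Γ:[] Δ:[(p0 → (p0 → p2))=T] refutes=False
  v=010: Γ:[] Δ:[(p0 → (p0 → p2))=T] refutes=False
  v=011: Γ:[] Δ:[(p0 → (p0 → p2))=T] refutes=False
  v=100: Γ:[] Δ:[(p0 → (p0 → p2))=F] refutes=True  ← countermodel

Result: [1, 0, 0]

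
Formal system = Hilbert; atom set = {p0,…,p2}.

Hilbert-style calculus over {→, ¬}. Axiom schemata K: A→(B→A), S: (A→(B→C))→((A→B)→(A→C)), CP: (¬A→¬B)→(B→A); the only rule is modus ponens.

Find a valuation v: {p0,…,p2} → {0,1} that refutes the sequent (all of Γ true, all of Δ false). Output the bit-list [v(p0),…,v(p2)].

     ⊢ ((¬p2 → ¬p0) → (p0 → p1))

Enumerate valuations to refute Γ ⊢ Δ:
  v=000: Γ:[] Δ:[((¬p2 → ¬p0) → (p0 → p1))=T] refutes=False
  v=001: Γ:[] Δ:[((¬p2 → ¬p0) → (p0 → p1))=T] refutes=False
  v=010: Γ:[] Δ:[((¬p2 → ¬p0) → (p0 → p1))=T] refutes=False
  v=011: Γ:[] Δ:[((¬p2 → ¬p0) → (p0 → p1))=T] refutes=False
  v=100: Γ:[] Δ:[((¬p2 → ¬p0) → (p0 → p1))=T] refutes=False
  v=101: Γ:[] Δ:[((¬p2 → ¬p0) → (p0 → p1))=F] refutes=True  ← countermodel

Result: [1, 0, 1]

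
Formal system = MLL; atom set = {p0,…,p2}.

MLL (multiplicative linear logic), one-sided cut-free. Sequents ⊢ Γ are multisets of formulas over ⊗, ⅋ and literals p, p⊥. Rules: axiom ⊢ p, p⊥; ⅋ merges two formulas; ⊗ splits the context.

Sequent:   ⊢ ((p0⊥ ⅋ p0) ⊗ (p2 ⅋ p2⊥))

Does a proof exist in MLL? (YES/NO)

Derivation (root first):
[⊗]  ⊢ ((p0⊥ ⅋ p0) ⊗ (p2 ⅋ p2⊥))
  [⅋]  ⊢ (p0⊥ ⅋ p0)
    [Ax]  ⊢ p0, p0⊥
  [⅋]  ⊢ (p2 ⅋ p2⊥)
    [Ax]  ⊢ p2, p2⊥

Result: YES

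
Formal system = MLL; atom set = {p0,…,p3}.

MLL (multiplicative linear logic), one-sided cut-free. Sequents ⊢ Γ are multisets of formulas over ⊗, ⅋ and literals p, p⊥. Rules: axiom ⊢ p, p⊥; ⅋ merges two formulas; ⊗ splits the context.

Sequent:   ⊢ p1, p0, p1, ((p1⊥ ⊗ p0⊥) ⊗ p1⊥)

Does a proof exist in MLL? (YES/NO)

Derivation trace:
[⊗]  ⊢ p1, p0, p1, ((p1⊥ ⊗ p0⊥) ⊗ p1⊥)
  [⊗]  ⊢ p1, p0, (p1⊥ ⊗ p0⊥)
    [Ax]  ⊢ p1, p1⊥
    [Ax]  ⊢ p0, p0⊥
  [Ax]  ⊢ p1, p1⊥

Result: YES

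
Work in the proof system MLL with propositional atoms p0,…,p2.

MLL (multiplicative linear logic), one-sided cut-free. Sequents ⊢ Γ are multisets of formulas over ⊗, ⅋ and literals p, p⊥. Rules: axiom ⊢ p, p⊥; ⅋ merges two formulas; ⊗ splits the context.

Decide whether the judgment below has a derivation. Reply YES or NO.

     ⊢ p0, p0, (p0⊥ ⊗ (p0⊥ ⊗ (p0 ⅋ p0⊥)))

Derivation (root first):
[⊗]  ⊢ p0, p0, (p0⊥ ⊗ (p0⊥ ⊗ (p0 ⅋ p0⊥)))
  [Ax]  ⊢ p0, p0⊥
  [⊗]  ⊢ p0, (p0⊥ ⊗ (p0 ⅋ p0⊥))
    [Ax]  ⊢ p0, p0⊥
    [⅋]  ⊢ (p0 ⅋ p0⊥)
      [Ax]  ⊢ p0, p0⊥

Result: YES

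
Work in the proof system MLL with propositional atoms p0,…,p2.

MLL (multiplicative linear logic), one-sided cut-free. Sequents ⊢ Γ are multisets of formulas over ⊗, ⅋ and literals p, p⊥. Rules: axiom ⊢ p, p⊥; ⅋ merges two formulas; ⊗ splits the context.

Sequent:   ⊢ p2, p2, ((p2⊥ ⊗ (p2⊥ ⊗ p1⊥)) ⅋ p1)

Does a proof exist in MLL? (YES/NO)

Derivation trace:
[⅋]  ⊢ p2, p2, ((p2⊥ ⊗ (p2⊥ ⊗ p1⊥)) ⅋ p1)
  [⊗]  ⊢ p2, p2, p1, (p2⊥ ⊗ (p2⊥ ⊗ p1⊥))
    [Ax]  ⊢ p2, p2⊥
    [⊗]  ⊢ p2, p1, (p2⊥ ⊗ p1⊥)
      [Ax]  ⊢ p2, p2⊥
      [Ax]  ⊢ p1, p1⊥

Result: YES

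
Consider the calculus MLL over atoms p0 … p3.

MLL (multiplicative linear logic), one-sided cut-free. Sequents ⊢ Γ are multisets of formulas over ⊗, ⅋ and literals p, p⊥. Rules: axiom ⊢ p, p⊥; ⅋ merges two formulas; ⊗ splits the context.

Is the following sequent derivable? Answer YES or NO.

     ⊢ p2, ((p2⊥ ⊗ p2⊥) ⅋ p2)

Proof tree:
[⅋]  ⊢ p2, ((p2⊥ ⊗ p2⊥) ⅋ p2)
  [⊗]  ⊢ p2, p2, (p2⊥ ⊗ p2⊥)
    [Ax]  ⊢ p2, p2⊥
    [Ax]  ⊢ p2, p2⊥

Result: YES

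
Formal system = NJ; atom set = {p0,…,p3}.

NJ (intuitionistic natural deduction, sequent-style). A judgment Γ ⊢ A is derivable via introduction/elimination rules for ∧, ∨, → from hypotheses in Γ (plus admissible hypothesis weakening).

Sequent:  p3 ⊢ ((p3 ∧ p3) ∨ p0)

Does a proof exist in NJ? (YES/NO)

Derivation trace:
[∨I₁] p3 ⊢ ((p3 ∧ p3) ∨ p0)
  [∧I] p3 ⊢ (p3 ∧ p3)
    [Ax] p3 ⊢ p3
    [Ax] p3 ⊢ p3

Result: YES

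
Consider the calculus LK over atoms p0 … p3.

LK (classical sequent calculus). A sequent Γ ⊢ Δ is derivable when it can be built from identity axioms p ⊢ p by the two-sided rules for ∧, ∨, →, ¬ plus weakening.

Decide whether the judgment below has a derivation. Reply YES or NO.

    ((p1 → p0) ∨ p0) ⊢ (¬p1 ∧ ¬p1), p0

Derivation trace:
[∨L] ((p1 → p0) ∨ p0) ⊢ (¬p1 ∧ ¬p1), p0
  [∧R] (p1 → p0) ⊢ p0, (¬p1 ∧ ¬p1)
    [¬R] (p1 → p0) ⊢ p0, ¬p1
      [→L] p1, (p1 → p0) ⊢ p0
        [Ax] p1 ⊢ p1
        [Ax] p0 ⊢ p0
    [¬R] (p1 → p0) ⊢ p0, ¬p1
      [→L] p1, (p1 → p0) ⊢ p0
        [Ax] p1 ⊢ p1
        [Ax] p0 ⊢ p0
  [Ax] p0 ⊢ p0

Result: YES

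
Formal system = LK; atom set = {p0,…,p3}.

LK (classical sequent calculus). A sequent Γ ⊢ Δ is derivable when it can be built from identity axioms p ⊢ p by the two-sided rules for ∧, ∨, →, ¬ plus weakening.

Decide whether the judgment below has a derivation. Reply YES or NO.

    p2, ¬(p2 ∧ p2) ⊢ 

Derivation trace:
[¬L] p2, ¬(p2 ∧ p2) ⊢ 
  [∧R] p2 ⊢ (p2 ∧ p2)
    [Ax] p2 ⊢ p2
    [Ax] p2 ⊢ p2

Result: YES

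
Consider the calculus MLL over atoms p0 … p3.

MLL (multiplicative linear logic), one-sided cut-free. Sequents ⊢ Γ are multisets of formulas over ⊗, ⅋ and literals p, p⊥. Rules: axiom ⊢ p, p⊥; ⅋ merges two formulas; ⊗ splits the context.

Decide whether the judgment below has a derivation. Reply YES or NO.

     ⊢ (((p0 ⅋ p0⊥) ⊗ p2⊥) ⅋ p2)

Derivation trace:
[⅋]  ⊢ (((p0 ⅋ p0⊥) ⊗ p2⊥) ⅋ p2)
  [⊗]  ⊢ p2, ((p0 ⅋ p0⊥) ⊗ p2⊥)
    [⅋]  ⊢ (p0 ⅋ p0⊥)
      [Ax]  ⊢ p0, p0⊥
    [Ax]  ⊢ p2, p2⊥

Result: YES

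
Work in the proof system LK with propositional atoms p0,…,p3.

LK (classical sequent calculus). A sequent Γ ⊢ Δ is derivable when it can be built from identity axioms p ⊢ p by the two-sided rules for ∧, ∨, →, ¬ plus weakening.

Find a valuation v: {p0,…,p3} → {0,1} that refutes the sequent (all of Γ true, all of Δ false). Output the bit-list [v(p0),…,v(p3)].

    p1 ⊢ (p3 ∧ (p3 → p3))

Enumerate valuations to refute Γ ⊢ Δ:
  v=0000: Γ:[p1=F] Δ:[(p3 ∧ (p3 → p3))=F] refutes=False
  v=0001: Γ:[p1=F] Δ:[(p3 ∧ (p3 → p3))=T] refutes=False
  v=0010: Γ:[p1=F] Δ:[(p3 ∧ (p3 → p3))=F] refutes=False
  v=0011: Γ:[p1=F] Δ:[(p3 ∧ (p3 → p3))=T] refutes=False
  v=0100: Γ:[p1=T] Δ:[(p3 ∧ (p3 → p3))=F] refutes=True  ← countermodel

Result: [0, 1, 0, 0]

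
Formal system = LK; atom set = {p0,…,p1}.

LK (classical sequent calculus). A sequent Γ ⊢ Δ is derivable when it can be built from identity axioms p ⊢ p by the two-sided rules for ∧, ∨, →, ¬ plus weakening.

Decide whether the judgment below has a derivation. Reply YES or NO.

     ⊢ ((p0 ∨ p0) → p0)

Derivation trace:
[→R]  ⊢ ((p0 ∨ p0) → p0)
  [∨L] (p0 ∨ p0) ⊢ p0
    [Ax] p0 ⊢ p0
    [Ax] p0 ⊢ p0

Result: YES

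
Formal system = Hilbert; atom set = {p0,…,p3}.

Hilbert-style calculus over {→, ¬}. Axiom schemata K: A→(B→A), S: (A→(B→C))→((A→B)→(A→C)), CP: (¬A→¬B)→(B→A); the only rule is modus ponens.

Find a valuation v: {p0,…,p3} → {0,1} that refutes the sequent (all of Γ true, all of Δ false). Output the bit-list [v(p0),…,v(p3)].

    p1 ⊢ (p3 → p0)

Truth-table refutation:
  v=0000: Γ:[p1=F] Δ:[(p3 → p0)=T] refutes=False
  v=0001: Γ:[p1=F] Δ:[(p3 → p0)=F] refutes=False
  v=0010: Γ:[p1=F] Δ:[(p3 → p0)=T] refutes=False
  v=0011: Γ:[p1=F] Δ:[(p3 → p0)=F] refutes=False
  v=0100: Γ:[p1=T] Δ:[(p3 → p0)=T] refutes=False
  v=0101: Γ:[p1=T] Δ:[(p3 → p0)=F] refutes=True  ← countermodel

Result: [0, 1, 0, 1]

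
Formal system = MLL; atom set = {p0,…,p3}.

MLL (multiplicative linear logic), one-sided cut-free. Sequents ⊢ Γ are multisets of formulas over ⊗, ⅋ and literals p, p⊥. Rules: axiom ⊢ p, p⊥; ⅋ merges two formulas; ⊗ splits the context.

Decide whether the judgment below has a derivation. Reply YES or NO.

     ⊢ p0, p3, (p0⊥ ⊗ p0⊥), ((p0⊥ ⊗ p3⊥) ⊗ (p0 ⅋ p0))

Derivation trace:
[⊗]  ⊢ p0, p3, (p0⊥ ⊗ p0⊥), ((p0⊥ ⊗ p3⊥) ⊗ (p0 ⅋ p0))
  [⊗]  ⊢ p0, p3, (p0⊥ ⊗ p3⊥)
    [Ax]  ⊢ p0, p0⊥
    [Ax]  ⊢ p3, p3⊥
  [⅋]  ⊢ (p0⊥ ⊗ p0⊥), (p0 ⅋ p0)
    [⊗]  ⊢ p0, p0, (p0⊥ ⊗ p0⊥)
      [Ax]  ⊢ p0, p0⊥
      [Ax]  ⊢ p0, p0⊥

Result: YES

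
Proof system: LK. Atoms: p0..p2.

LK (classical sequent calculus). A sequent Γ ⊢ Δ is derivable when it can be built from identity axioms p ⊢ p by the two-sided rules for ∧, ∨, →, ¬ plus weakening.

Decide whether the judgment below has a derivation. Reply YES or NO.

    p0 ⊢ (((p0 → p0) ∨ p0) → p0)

Derivation (root first):
[→R] p0 ⊢ (((p0 → p0) ∨ p0) → p0)
  [∨L] p0, ((p0 → p0) ∨ p0) ⊢ p0
    [→L] p0, (p0 → p0) ⊢ p0
      [Ax] p0 ⊢ p0
      [Ax] p0 ⊢ p0
    [Ax] p0 ⊢ p0

Result: YES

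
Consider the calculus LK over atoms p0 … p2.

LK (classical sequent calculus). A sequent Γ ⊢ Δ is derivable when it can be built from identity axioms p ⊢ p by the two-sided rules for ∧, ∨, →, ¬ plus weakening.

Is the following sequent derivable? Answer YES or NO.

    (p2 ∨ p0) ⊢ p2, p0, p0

Derivation (root first):
[WR] (p2 ∨ p0) ⊢ p2, p0, p0
  [∨L] (p2 ∨ p0) ⊢ p2, p0
    [Ax] p2 ⊢ p2
    [Ax] p0 ⊢ p0

Result: YES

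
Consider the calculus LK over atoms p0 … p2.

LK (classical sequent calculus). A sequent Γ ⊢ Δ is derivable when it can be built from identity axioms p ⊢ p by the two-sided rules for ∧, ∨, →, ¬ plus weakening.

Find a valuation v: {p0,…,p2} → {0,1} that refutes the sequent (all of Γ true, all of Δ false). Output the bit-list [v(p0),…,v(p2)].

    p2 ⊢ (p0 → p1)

Search for a countermodel by truth-table:
  v=000: Γ:[p2=F] Δ:[(p0 → p1)=T] refutes=False
  v=001: Γ:[p2=T] Δ:[(p0 → p1)=T] refutes=False
  v=010: Γ:[p2=F] Δ:[(p0 → p1)=T] refutes=False
  v=011: Γ:[p2=T] Δ:[(p0 → p1)=T] refutes=False
  v=100: Γ:[p2=F] Δ:[(p0 → p1)=F] refutes=False
  v=101: Γ:[p2=T] Δ:[(p0 → p1)=F] refutes=True  ← countermodel

Result: [1, 0, 1]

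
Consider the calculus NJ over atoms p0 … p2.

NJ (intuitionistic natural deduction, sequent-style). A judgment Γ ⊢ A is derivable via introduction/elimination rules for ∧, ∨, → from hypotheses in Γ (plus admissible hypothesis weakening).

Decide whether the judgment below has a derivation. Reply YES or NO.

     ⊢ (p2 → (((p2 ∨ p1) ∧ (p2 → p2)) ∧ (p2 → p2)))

Derivation (root first):
[→I]  ⊢ (p2 → (((p2 ∨ p1) ∧ (p2 → p2)) ∧ (p2 → p2)))
  [∧I] p2 ⊢ (((p2 ∨ p1) ∧ (p2 → p2)) ∧ (p2 → p2))
    [∧I] p2 ⊢ ((p2 ∨ p1) ∧ (p2 → p2))
      [∨I₁] p2 ⊢ (p2 ∨ p1)
        [Ax] p2 ⊢ p2
      [→I]  ⊢ (p2 → p2)
        [Ax] p2 ⊢ p2
    [→I]  ⊢ (p2 → p2)
      [Ax] p2 ⊢ p2

Result: YES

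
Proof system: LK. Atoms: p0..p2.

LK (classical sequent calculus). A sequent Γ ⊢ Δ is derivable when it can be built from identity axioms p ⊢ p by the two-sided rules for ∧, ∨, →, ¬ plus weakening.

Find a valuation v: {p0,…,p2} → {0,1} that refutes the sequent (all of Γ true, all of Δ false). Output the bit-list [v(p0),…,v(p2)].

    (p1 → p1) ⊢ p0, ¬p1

Truth-table refutation:
  v=000: Γ:[(p1 → p1)=T] Δ:[p0=F, ¬p1=T] refutes=False
  v=001: Γ:[(p1 → p1)=T] Δ:[p0=F, ¬p1=T] refutes=False
  v=010: Γ:[(p1 → p1)=T] Δ:[p0=F, ¬p1=F] refutes=True  ← countermodel

Result: [0, 1, 0]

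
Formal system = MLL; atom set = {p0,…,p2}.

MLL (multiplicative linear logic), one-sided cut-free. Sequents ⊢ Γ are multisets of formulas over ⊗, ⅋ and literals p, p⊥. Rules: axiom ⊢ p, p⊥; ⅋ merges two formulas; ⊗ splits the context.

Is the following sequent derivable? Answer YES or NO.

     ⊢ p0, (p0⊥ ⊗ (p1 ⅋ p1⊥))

Derivation (root first):
[⊗]  ⊢ p0, (p0⊥ ⊗ (p1 ⅋ p1⊥))
  [Ax]  ⊢ p0, p0⊥
  [⅋]  ⊢ (p1 ⅋ p1⊥)
    [Ax]  ⊢ p1, p1⊥

Result: YES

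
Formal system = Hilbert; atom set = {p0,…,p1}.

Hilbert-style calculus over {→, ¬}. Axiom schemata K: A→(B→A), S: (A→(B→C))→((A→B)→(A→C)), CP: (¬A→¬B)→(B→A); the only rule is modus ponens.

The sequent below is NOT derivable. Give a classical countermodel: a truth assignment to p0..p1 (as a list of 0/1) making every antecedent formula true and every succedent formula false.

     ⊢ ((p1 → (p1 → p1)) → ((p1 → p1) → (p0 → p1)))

Enumerate valuations to refute Γ ⊢ Δ:
  v=00: Γ:[] Δ:[((p1 → (p1 → p1)) → ((p1 → p1) → (p0 → p1)))=T] refutes=False
  v=01: Γ:[] Δ:[((p1 → (p1 → p1)) → ((p1 → p1) → (p0 → p1)))=T] refutes=False
  v=10: Γ:[] Δ:[((p1 → (p1 → p1)) → ((p1 → p1) → (p0 → p1)))=F] refutes=True  ← countermodel

Result: [1, 0]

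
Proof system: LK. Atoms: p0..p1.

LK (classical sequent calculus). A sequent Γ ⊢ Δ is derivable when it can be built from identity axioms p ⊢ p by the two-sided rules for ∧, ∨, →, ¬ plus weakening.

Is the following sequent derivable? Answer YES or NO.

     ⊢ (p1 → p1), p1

Proof tree:
[WR]  ⊢ (p1 → p1), p1
  [→R]  ⊢ (p1 → p1)
    [Ax] p1 ⊢ p1

Result: YES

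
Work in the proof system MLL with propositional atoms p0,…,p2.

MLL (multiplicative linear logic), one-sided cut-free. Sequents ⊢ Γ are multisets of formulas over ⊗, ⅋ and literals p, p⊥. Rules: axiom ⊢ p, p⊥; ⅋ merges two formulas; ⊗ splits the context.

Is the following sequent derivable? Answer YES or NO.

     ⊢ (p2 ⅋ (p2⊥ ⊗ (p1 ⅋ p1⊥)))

Proof tree:
[⅋]  ⊢ (p2 ⅋ (p2⊥ ⊗ (p1 ⅋ p1⊥)))
  [⊗]  ⊢ p2, (p2⊥ ⊗ (p1 ⅋ p1⊥))
    [Ax]  ⊢ p2, p2⊥
    [⅋]  ⊢ (p1 ⅋ p1⊥)
      [Ax]  ⊢ p1, p1⊥

Result: YES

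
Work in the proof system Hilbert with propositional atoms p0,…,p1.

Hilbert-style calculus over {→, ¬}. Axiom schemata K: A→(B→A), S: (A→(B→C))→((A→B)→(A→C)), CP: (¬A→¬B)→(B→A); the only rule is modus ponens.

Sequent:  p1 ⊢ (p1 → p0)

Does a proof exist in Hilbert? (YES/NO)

Enumerate valuations to refute Γ ⊢ Δ:
  v=00: Γ:[p1=F] Δ:[(p1 → p0)=T] refutes=False
  v=01: Γ:[p1=T] Δ:[(p1 → p0)=F] refutes=True  ← countermodel

Result: NO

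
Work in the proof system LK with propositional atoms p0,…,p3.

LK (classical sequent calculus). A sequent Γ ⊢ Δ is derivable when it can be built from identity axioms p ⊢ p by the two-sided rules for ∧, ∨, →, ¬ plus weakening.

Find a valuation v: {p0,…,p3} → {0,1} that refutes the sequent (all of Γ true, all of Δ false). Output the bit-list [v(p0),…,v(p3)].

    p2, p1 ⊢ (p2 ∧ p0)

Enumerate valuations to refute Γ ⊢ Δ:
  v=0000: Γ:[p2=F, p1=F] Δ:[(p2 ∧ p0)=F] refutes=False
  v=0001: Γ:[p2=F, p1=F] Δ:[(p2 ∧ p0)=F] refutes=False
  v=0010: Γ:[p2=T, p1=F] Δ:[(p2 ∧ p0)=F] refutes=False
  v=0011: Γ:[p2=T, p1=F] Δ:[(p2 ∧ p0)=F] refutes=False
  v=0100: Γ:[p2=F, p1=T] Δ:[(p2 ∧ p0)=F] refutes=False
  v=0101: Γ:[p2=F, p1=T] Δ:[(p2 ∧ p0)=F] refutes=False
  v=0110: Γ:[p2=T, p1=T] Δ:[(p2 ∧ p0)=F] refutes=True  ← countermodel

Result: [0, 1, 1, 0]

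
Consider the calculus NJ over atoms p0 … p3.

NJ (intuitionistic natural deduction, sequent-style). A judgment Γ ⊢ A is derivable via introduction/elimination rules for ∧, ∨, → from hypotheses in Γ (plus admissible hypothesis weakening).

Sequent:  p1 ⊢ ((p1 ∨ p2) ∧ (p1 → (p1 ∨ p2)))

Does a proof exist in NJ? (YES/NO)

Proof tree:
[∧I] p1 ⊢ ((p1 ∨ p2) ∧ (p1 → (p1 ∨ p2)))
  [∨I₁] p1 ⊢ (p1 ∨ p2)
    [Ax] p1 ⊢ p1
  [→I]  ⊢ (p1 → (p1 ∨ p2))
    [∨I₁] p1 ⊢ (p1 ∨ p2)
      [Ax] p1 ⊢ p1

Result: YES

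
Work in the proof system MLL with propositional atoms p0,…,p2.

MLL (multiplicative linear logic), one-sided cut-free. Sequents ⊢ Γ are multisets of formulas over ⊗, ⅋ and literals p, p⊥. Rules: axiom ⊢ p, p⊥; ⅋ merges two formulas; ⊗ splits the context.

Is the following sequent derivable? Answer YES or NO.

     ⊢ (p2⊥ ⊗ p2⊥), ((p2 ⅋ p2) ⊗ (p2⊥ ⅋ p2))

Derivation (root first):
[⊗]  ⊢ (p2⊥ ⊗ p2⊥), ((p2 ⅋ p2) ⊗ (p2⊥ ⅋ p2))
  [⅋]  ⊢ (p2⊥ ⊗ p2⊥), (p2 ⅋ p2)
    [⊗]  ⊢ p2, p2, (p2⊥ ⊗ p2⊥)
      [Ax]  ⊢ p2, p2⊥
      [Ax]  ⊢ p2, p2⊥
  [⅋]  ⊢ (p2⊥ ⅋ p2)
    [Ax]  ⊢ p2, p2⊥

Result: YES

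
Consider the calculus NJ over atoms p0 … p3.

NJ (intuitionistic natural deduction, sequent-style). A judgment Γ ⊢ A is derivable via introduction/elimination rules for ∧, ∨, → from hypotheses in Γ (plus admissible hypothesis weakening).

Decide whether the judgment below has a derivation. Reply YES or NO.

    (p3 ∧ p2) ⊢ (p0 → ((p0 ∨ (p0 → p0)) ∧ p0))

Derivation trace:
[→I] (p3 ∧ p2) ⊢ (p0 → ((p0 ∨ (p0 → p0)) ∧ p0))
  [∧I] (p3 ∧ p2), p0 ⊢ ((p0 ∨ (p0 → p0)) ∧ p0)
    [∨I₂]  ⊢ (p0 ∨ (p0 → p0))
      [→I]  ⊢ (p0 → p0)
        [Ax] p0 ⊢ p0
    [Wk] p0, (p3 ∧ p2) ⊢ p0
      [Ax] p0 ⊢ p0

Result: YES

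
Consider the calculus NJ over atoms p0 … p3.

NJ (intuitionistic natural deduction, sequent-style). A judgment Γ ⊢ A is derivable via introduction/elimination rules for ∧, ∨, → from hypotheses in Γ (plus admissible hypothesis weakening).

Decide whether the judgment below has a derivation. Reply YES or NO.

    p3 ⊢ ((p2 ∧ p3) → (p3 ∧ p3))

Derivation (root first):
[→I] p3 ⊢ ((p2 ∧ p3) → (p3 ∧ p3))
  [∧I] (p2 ∧ p3), p3 ⊢ (p3 ∧ p3)
    [Wk] p3, (p2 ∧ p3) ⊢ p3
      [Ax] p3 ⊢ p3
    [Wk] p3, (p2 ∧ p3) ⊢ p3
      [Ax] p3 ⊢ p3

Result: YES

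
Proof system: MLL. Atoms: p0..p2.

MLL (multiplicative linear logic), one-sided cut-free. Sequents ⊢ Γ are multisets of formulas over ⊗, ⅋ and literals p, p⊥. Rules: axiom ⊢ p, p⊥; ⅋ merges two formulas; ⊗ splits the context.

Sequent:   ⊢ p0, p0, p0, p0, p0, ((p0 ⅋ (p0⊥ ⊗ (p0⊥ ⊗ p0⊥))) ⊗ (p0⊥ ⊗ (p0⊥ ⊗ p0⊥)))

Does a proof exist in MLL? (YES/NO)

Derivation trace:
[⊗]  ⊢ p0, p0, p0, p0, p0, ((p0 ⅋ (p0⊥ ⊗ (p0⊥ ⊗ p0⊥))) ⊗ (p0⊥ ⊗ (p0⊥ ⊗ p0⊥)))
  [⅋]  ⊢ p0, p0, (p0 ⅋ (p0⊥ ⊗ (p0⊥ ⊗ p0⊥)))
    [⊗]  ⊢ p0, p0, p0, (p0⊥ ⊗ (p0⊥ ⊗ p0⊥))
      [Ax]  ⊢ p0, p0⊥
      [⊗]  ⊢ p0, p0, (p0⊥ ⊗ p0⊥)
        [Ax]  ⊢ p0, p0⊥
        [Ax]  ⊢ p0, p0⊥
  [⊗]  ⊢ p0, p0, p0, (p0⊥ ⊗ (p0⊥ ⊗ p0⊥))
    [Ax]  ⊢ p0, p0⊥
    [⊗]  ⊢ p0, p0, (p0⊥ ⊗ p0⊥)
      [Ax]  ⊢ p0, p0⊥
      [Ax]  ⊢ p0, p0⊥

Result: YES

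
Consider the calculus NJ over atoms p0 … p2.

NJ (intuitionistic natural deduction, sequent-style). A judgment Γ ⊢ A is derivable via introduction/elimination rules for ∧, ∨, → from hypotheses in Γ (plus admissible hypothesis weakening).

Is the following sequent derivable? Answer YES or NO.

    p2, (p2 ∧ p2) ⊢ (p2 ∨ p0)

Derivation (root first):
[∨I₁] p2, (p2 ∧ p2) ⊢ (p2 ∨ p0)
  [Wk] p2, (p2 ∧ p2) ⊢ p2
    [Ax] p2 ⊢ p2

Result: YES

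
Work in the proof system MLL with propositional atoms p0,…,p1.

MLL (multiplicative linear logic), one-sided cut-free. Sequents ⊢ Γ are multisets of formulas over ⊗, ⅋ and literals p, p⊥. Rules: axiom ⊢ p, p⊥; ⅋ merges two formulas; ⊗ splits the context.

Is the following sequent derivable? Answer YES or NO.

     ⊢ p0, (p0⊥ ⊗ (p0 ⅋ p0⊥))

Proof tree:
[⊗]  ⊢ p0, (p0⊥ ⊗ (p0 ⅋ p0⊥))
  [Ax]  ⊢ p0, p0⊥
  [⅋]  ⊢ (p0 ⅋ p0⊥)
    [Ax]  ⊢ p0, p0⊥

Result: YES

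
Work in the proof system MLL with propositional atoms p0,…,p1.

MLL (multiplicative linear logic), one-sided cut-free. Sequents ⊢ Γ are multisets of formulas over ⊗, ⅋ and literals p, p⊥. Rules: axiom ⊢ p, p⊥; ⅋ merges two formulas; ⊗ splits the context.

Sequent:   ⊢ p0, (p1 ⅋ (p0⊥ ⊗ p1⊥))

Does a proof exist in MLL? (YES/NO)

Derivation trace:
[⅋]  ⊢ p0, (p1 ⅋ (p0⊥ ⊗ p1⊥))
  [⊗]  ⊢ p0, p1, (p0⊥ ⊗ p1⊥)
    [Ax]  ⊢ p0, p0⊥
    [Ax]  ⊢ p1, p1⊥

Result: YES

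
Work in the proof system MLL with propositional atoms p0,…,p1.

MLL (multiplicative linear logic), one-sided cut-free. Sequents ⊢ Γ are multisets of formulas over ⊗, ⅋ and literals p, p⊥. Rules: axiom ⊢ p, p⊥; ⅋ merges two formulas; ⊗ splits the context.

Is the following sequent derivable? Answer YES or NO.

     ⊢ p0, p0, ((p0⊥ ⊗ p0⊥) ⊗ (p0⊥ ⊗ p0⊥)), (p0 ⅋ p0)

Derivation trace:
[⅋]  ⊢ p0, p0, ((p0⊥ ⊗ p0⊥) ⊗ (p0⊥ ⊗ p0⊥)), (p0 ⅋ p0)
  [⊗]  ⊢ p0, p0, p0, p0, ((p0⊥ ⊗ p0⊥) ⊗ (p0⊥ ⊗ p0⊥))
    [⊗]  ⊢ p0, p0, (p0⊥ ⊗ p0⊥)
      [Ax]  ⊢ p0, p0⊥
      [Ax]  ⊢ p0, p0⊥
    [⊗]  ⊢ p0, p0, (p0⊥ ⊗ p0⊥)
      [Ax]  ⊢ p0, p0⊥
      [Ax]  ⊢ p0, p0⊥

Result: YES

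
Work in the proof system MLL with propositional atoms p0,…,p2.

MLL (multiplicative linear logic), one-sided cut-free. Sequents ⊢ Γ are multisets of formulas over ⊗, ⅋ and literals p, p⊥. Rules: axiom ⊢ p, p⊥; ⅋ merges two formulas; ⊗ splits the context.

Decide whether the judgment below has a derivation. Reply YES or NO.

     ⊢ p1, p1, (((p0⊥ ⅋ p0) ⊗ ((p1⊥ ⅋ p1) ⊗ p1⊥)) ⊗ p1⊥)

Derivation (root first):
[⊗]  ⊢ p1, p1, (((p0⊥ ⅋ p0) ⊗ ((p1⊥ ⅋ p1) ⊗ p1⊥)) ⊗ p1⊥)
  [⊗]  ⊢ p1, ((p0⊥ ⅋ p0) ⊗ ((p1⊥ ⅋ p1) ⊗ p1⊥))
    [⅋]  ⊢ (p0⊥ ⅋ p0)
      [Ax]  ⊢ p0, p0⊥
    [⊗]  ⊢ p1, ((p1⊥ ⅋ p1) ⊗ p1⊥)
      [⅋]  ⊢ (p1⊥ ⅋ p1)
        [Ax]  ⊢ p1, p1⊥
      [Ax]  ⊢ p1, p1⊥
  [Ax]  ⊢ p1, p1⊥

Result: YES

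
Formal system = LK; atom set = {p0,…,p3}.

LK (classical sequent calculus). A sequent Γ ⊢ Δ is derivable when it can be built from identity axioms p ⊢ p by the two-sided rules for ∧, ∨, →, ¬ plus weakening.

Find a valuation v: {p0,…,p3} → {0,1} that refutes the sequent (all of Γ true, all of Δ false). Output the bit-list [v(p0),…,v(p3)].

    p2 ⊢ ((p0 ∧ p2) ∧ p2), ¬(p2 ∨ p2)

Search for a countermodel by truth-table:
  v=0000: Γ:[p2=F] Δ:[((p0 ∧ p2) ∧ p2)=F, ¬(p2 ∨ p2)=T] refutes=False
  v=0001: Γ:[p2=F] Δ:[((p0 ∧ p2) ∧ p2)=F, ¬(p2 ∨ p2)=T] refutes=False
  v=0010: Γ:[p2=T] Δ:[((p0 ∧ p2) ∧ p2)=F, ¬(p2 ∨ p2)=F] refutes=True  ← countermodel

Result: [0, 0, 1, 0]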